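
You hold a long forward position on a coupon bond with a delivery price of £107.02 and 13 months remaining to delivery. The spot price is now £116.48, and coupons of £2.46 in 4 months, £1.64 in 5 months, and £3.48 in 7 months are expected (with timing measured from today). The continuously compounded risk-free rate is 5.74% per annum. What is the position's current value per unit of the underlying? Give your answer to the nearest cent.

PV(remaining coupons) I = 2.46·e^(−0.0574·4/12) + 1.64·e^(−0.0574·5/12) + 3.48·e^(−0.0574·7/12) = 7.3800
Current forward F = (S − I)·e^(rT) = (116.48 − 7.3800)·e^(0.0574·13/12) = 109.1000 × 1.064157 = 116.0995
Value (long) = (F − K)·e^(−rT) = (116.0995 − 107.02) × 0.939711 = 8.5321
Value = £8.53

£8.53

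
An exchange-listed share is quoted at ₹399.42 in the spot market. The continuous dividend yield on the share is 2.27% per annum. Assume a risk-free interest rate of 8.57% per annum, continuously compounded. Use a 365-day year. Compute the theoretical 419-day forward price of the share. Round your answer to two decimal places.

₹429.38

F = S·e^((r − q)T) = 399.42 · e^((0.0857 − 0.0227) × 419/365)
= 399.42 · e^0.072321 = 399.42 × 1.075000
F = ₹429.38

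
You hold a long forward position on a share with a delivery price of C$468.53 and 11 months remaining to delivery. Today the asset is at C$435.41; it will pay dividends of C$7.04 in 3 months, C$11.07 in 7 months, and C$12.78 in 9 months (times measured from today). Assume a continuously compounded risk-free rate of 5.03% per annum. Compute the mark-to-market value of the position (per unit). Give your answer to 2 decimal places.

PV(remaining dividends) I = 7.04·e^(−0.0503·3/12) + 11.07·e^(−0.0503·7/12) + 12.78·e^(−0.0503·9/12) = 30.0088
Current forward F = (S − I)·e^(rT) = (435.41 − 30.0088)·e^(0.0503·11/12) = 405.4012 × 1.047188 = 424.5313
Value (long) = (F − K)·e^(−rT) = (424.5313 − 468.53) × 0.954939 = -42.0161
Value = -C$42.02

-C$42.02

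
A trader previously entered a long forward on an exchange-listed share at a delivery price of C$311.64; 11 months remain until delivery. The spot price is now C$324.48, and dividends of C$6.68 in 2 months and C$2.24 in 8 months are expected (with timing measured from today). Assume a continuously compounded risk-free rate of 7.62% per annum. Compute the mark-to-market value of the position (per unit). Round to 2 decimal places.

PV(remaining dividends) I = 6.68·e^(−0.0762·2/12) + 2.24·e^(−0.0762·8/12) = 8.7248
Current forward F = (S − I)·e^(rT) = (324.48 − 8.7248)·e^(0.0762·11/12) = 315.7552 × 1.072347 = 338.5991
Value (long) = (F − K)·e^(−rT) = (338.5991 − 311.64) × 0.932534 = 25.1403
Value = C$25.14

C$25.14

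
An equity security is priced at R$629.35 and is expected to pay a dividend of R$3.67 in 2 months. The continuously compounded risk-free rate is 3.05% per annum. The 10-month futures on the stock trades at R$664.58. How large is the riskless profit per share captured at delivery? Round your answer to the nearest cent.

PV(dividends) I = 3.67·e^(−0.0305·2/12) = 3.6514
Fair futures F* = (S − I)·e^(rT) = (629.35 − 3.6514)·e^0.025417 = 625.6986 × 1.025743 = 641.8060
Market R$664.58 > fair 641.8060: forward overpriced → cash-and-carry (borrow at r, buy the stock and collect the dividends, short the forward).
Profit at T = |F_mkt − F*| = |664.58 − 641.8060| = R$22.77 per share

R$22.77 per share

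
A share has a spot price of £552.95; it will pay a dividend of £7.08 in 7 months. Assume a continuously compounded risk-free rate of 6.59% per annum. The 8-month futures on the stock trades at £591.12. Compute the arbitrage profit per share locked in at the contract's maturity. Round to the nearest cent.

£20.45 per share

PV(dividends) I = 7.08·e^(−0.0659·7/12) = 6.8130
Fair futures F* = (S − I)·e^(rT) = (552.95 − 6.8130)·e^0.043933 = 546.1370 × 1.044912 = 570.6651
Market £591.12 > fair 570.6651: forward overpriced → cash-and-carry (borrow at r, buy the stock and collect the dividends, short the forward).
Profit at T = |F_mkt − F*| = |591.12 − 570.6651| = £20.45 per share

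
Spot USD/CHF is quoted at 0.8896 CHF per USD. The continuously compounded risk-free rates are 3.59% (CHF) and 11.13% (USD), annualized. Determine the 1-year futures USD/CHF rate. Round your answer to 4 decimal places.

0.8250

F = S·e^((r_CHF − r_USD)T) = 0.8896 · e^((0.0359 − 0.1113) × 1)
= 0.8896 · e^-0.075400 = 0.8896 × 0.927372
F = 0.8250 CHF per USD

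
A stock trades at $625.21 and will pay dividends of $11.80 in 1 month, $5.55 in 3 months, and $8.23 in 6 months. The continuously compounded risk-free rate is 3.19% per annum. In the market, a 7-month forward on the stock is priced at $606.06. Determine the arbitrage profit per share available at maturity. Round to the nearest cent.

PV(dividends) I = 11.80·e^(−0.0319·1/12) + 5.55·e^(−0.0319·3/12) + 8.23·e^(−0.0319·6/12) = 25.3744
Fair forward F* = (S − I)·e^(rT) = (625.21 − 25.3744)·e^0.018608 = 599.8356 × 1.018782 = 611.1017
Market $606.06 < fair 611.1017: forward underpriced → reverse cash-and-carry (short the stock, invest proceeds at r, pay the dividends, go long the forward).
Profit at T = |F_mkt − F*| = |606.06 − 611.1017| = $5.04 per share

$5.04 per share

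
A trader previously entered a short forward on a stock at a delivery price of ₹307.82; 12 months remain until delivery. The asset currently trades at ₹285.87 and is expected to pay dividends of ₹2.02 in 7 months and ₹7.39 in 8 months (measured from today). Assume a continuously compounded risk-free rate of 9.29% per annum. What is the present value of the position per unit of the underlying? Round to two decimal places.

₹3.50

PV(remaining dividends) I = 2.02·e^(−0.0929·7/12) + 7.39·e^(−0.0929·8/12) = 8.8596
Current forward F = (S − I)·e^(rT) = (285.87 − 8.8596)·e^(0.0929·12/12) = 277.0104 × 1.097352 = 303.9779
Value (long) = (F − K)·e^(−rT) = (303.9779 − 307.82) × 0.911285 = -3.5012
Short position value = −(long value) = ₹3.50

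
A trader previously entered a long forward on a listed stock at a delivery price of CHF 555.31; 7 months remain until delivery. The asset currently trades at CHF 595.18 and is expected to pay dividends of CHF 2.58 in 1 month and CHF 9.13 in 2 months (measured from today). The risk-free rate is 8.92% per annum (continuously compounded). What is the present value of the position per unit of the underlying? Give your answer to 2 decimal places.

CHF 56.47

PV(remaining dividends) I = 2.58·e^(−0.0892·1/12) + 9.13·e^(−0.0892·2/12) = 11.5562
Current forward F = (S − I)·e^(rT) = (595.18 − 11.5562)·e^(0.0892·7/12) = 583.6238 × 1.053411 = 614.7957
Value (long) = (F − K)·e^(−rT) = (614.7957 − 555.31) × 0.949297 = 56.4696
Value = CHF 56.47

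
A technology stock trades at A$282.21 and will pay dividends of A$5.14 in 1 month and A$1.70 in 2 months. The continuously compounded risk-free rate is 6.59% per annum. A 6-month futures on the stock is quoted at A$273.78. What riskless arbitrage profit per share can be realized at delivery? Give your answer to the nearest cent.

PV(dividends) I = 5.14·e^(−0.0659·1/12) + 1.70·e^(−0.0659·2/12) = 6.7933
Fair futures F* = (S − I)·e^(rT) = (282.21 − 6.7933)·e^0.032950 = 275.4167 × 1.033499 = 284.6429
Market A$273.78 < fair 284.6429: forward underpriced → reverse cash-and-carry (short the stock, invest proceeds at r, pay the dividends, go long the forward).
Profit at T = |F_mkt − F*| = |273.78 − 284.6429| = A$10.86 per share

A$10.86 per share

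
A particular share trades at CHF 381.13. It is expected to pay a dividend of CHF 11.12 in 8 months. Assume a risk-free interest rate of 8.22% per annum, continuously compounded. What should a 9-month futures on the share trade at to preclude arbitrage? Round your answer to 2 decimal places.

PV(dividends) I = 11.12·e^(−0.0822·8/12)
I = 10.5270
F = (S − I)·e^(rT) = (381.13 − 10.5270) · e^(0.0822·9/12)
= 370.6030 · e^0.061650 = 370.6030 × 1.063590 = CHF 394.17

CHF 394.17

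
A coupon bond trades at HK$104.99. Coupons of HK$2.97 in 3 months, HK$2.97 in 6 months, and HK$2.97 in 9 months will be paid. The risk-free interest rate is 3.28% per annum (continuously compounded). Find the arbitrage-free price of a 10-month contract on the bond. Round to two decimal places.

HK$98.89

PV(coupons) I = 2.97·e^(−0.0328·3/12) + 2.97·e^(−0.0328·6/12) + 2.97·e^(−0.0328·9/12)
I = 2.9457 + 2.9217 + 2.8978 = 8.7652
F = (S − I)·e^(rT) = (104.99 − 8.7652) · e^(0.0328·10/12)
= 96.2248 · e^0.027333 = 96.2248 × 1.027710 = HK$98.89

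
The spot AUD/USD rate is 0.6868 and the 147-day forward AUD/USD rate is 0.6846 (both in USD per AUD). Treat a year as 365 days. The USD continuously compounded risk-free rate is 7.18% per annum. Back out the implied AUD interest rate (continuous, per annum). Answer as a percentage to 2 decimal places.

F = S·e^((r_USD − r_AUD)T) ⇒ r_AUD = r_USD − ln(F/S)/T
ln(0.6846/0.6868) = -0.003208; /(147/365) = -0.007965
r_AUD = 0.0718 + 0.007965 = 0.079765
r_AUD = 7.98%

7.98%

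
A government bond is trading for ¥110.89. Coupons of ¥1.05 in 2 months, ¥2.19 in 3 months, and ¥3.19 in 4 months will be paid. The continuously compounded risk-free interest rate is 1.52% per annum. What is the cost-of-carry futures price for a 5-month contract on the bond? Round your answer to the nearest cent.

PV(coupons) I = 1.05·e^(−0.0152·2/12) + 2.19·e^(−0.0152·3/12) + 3.19·e^(−0.0152·4/12)
I = 1.0473 + 2.1817 + 3.1739 = 6.4029
F = (S − I)·e^(rT) = (110.89 − 6.4029) · e^(0.0152·5/12)
= 104.4871 · e^0.006333 = 104.4871 × 1.006353 = ¥105.15

¥105.15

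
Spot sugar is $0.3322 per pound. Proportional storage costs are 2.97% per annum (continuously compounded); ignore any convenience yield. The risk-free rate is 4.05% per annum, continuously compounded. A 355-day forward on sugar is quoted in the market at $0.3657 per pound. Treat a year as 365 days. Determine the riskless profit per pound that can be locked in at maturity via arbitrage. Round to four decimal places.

$0.0100 per pound

Fair forward: F* = S·e^(carry·T), with carry = (r + u) = 0.0405 + 0.0297 = 0.0702
F* = 0.3322 · e^(0.0702 × 355/365) = 0.3322 · e^0.068277 = 0.3322 × 1.070662 = $0.3557
Market $0.3657 > fair $0.3557: forward overpriced → cash-and-carry (buy spot, short the forward).
At maturity, profit = |F_mkt − F*| = |0.3657 − 0.3557| = $0.0100 per pound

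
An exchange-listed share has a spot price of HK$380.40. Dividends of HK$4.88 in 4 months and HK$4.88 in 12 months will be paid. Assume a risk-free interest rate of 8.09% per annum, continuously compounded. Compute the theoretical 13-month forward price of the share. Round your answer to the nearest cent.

HK$405.15

PV(dividends) I = 4.88·e^(−0.0809·4/12) + 4.88·e^(−0.0809·12/12)
I = 4.7502 + 4.5008 = 9.2510
F = (S − I)·e^(rT) = (380.40 − 9.2510) · e^(0.0809·13/12)
= 371.1490 · e^0.087642 = 371.1490 × 1.091597 = HK$405.15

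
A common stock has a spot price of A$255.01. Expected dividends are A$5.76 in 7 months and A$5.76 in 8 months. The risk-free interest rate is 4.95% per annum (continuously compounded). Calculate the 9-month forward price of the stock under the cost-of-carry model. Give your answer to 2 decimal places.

A$253.06

PV(dividends) I = 5.76·e^(−0.0495·7/12) + 5.76·e^(−0.0495·8/12)
I = 5.5961 + 5.5730 = 11.1691
F = (S − I)·e^(rT) = (255.01 − 11.1691) · e^(0.0495·9/12)
= 243.8409 · e^0.037125 = 243.8409 × 1.037823 = A$253.06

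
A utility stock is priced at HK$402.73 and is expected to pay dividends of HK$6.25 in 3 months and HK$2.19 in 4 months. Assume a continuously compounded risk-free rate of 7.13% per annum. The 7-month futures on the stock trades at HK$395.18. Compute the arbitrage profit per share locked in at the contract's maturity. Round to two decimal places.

PV(dividends) I = 6.25·e^(−0.0713·3/12) + 2.19·e^(−0.0713·4/12) = 8.2781
Fair futures F* = (S − I)·e^(rT) = (402.73 − 8.2781)·e^0.041592 = 394.4519 × 1.042469 = 411.2039
Market HK$395.18 < fair 411.2039: forward underpriced → reverse cash-and-carry (short the stock, invest proceeds at r, pay the dividends, go long the forward).
Profit at T = |F_mkt − F*| = |395.18 − 411.2039| = HK$16.02 per share

HK$16.02 per share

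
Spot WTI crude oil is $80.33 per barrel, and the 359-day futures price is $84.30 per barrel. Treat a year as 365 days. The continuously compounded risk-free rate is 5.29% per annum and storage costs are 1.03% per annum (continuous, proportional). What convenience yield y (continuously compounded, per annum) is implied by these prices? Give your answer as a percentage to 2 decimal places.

F = S·e^((r+u−y)T) ⇒ (r+u−y) = ln(F/S)/T
ln(84.30/80.33) = 0.048239; /T ⇒ 0.049045
y = r + u − ln(F/S)/T = 0.0529 + 0.0103 − 0.049045 = 0.014155
y = 1.42%

1.42%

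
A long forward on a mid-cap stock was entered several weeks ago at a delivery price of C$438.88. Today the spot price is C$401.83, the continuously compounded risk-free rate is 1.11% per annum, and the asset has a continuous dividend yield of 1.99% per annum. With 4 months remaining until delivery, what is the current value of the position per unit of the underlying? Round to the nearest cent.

Current fair forward for the remaining 4 months: F = S·e^((r − q)·T), (r − q) = 0.0111 − 0.0199 = -0.0088
F = 401.83 · e^(-0.0088 × 4/12) = 401.83 × 0.997071 = 400.6530
Value of long forward = (F − K)·e^(−rT) = (400.6530 − 438.88) · e^(−0.0111·4/12)
= -38.2270 × 0.996307 = -38.09

-C$38.09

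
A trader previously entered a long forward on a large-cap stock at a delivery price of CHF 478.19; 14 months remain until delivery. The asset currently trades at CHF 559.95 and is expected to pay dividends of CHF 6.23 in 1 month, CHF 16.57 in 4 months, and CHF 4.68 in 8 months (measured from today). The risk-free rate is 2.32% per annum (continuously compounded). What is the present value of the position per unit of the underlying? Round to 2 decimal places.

PV(remaining dividends) I = 6.23·e^(−0.0232·1/12) + 16.57·e^(−0.0232·4/12) + 4.68·e^(−0.0232·8/12) = 27.2685
Current forward F = (S − I)·e^(rT) = (559.95 − 27.2685)·e^(0.0232·14/12) = 532.6815 × 1.027436 = 547.2961
Value (long) = (F − K)·e^(−rT) = (547.2961 − 478.19) × 0.973296 = 67.2607
Value = CHF 67.26

CHF 67.26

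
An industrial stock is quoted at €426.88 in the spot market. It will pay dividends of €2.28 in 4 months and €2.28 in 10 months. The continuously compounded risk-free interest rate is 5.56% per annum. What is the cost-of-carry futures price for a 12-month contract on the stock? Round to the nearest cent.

€446.62

PV(dividends) I = 2.28·e^(−0.0556·4/12) + 2.28·e^(−0.0556·10/12)
I = 2.2381 + 2.1768 = 4.4149
F = (S − I)·e^(rT) = (426.88 − 4.4149) · e^(0.0556·12/12)
= 422.4651 · e^0.055600 = 422.4651 × 1.057175 = €446.62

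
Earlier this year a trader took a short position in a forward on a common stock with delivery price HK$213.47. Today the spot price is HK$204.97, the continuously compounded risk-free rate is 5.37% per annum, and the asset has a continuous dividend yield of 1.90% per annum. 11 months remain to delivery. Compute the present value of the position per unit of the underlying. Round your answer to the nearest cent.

HK$1.79

Current fair forward for the remaining 11 months: F = S·e^((r − q)·T), (r − q) = 0.0537 − 0.0190 = 0.0347
F = 204.97 · e^(0.0347 × 11/12) = 204.97 × 1.032320 = 211.5946
Value of long forward = (F − K)·e^(−rT) = (211.5946 − 213.47) · e^(−0.0537·11/12)
= -1.8754 × 0.951967 = -1.79
Short position value = −(long value) = HK$1.79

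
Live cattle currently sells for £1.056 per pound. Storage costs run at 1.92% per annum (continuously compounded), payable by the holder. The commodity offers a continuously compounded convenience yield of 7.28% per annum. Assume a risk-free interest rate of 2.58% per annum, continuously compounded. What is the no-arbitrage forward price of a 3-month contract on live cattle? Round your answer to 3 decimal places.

£1.049 per pound

Net carry = r + u − y = 0.0258 + 0.0192 − 0.0728 = -0.0278
F = S·e^((r+u−y)T) = 1.056 · e^(-0.0278 × 3/12) = 1.056 · e^-0.006950
= 1.056 × 0.993074 = £1.049 per pound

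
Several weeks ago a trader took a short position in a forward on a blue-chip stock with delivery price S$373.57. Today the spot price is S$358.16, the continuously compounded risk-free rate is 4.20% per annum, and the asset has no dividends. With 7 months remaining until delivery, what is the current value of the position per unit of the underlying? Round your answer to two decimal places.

S$6.37

Current fair forward for the remaining 7 months: F = S·e^(r·T), r = 0.0420
F = 358.16 · e^(0.0420 × 7/12) = 358.16 × 1.024803 = 367.0434
Value of long forward = (F − K)·e^(−rT) = (367.0434 − 373.57) · e^(−0.0420·7/12)
= -6.5266 × 0.975798 = -6.37
Short position value = −(long value) = S$6.37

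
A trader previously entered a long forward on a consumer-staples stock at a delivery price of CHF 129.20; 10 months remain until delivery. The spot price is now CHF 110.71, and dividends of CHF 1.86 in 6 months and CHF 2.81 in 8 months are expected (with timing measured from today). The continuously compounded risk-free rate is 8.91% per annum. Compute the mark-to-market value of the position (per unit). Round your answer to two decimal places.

-CHF 13.67

PV(remaining dividends) I = 1.86·e^(−0.0891·6/12) + 2.81·e^(−0.0891·8/12) = 4.4269
Current forward F = (S − I)·e^(rT) = (110.71 − 4.4269)·e^(0.0891·10/12) = 106.2831 × 1.077076 = 114.4750
Value (long) = (F − K)·e^(−rT) = (114.4750 − 129.20) × 0.928440 = -13.6713
Value = -CHF 13.67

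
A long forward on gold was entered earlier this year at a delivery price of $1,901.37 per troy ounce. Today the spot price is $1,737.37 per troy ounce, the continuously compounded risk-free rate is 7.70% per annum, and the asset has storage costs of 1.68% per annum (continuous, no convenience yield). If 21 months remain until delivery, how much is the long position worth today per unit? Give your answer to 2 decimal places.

Current fair forward for the remaining 21 months: F = S·e^((r + u)·T), (r + u) = 0.0770 + 0.0168 = 0.0938
F = 1737.37 · e^(0.0938 × 21/12) = 1737.37 × 1.17839106 = 2047.3013
Value of long forward = (F − K)·e^(−rT) = (2047.3013 − 1901.37) · e^(−0.0770·21/12)
= 145.9313 × 0.87393437 = 127.53

$127.53 per troy ounce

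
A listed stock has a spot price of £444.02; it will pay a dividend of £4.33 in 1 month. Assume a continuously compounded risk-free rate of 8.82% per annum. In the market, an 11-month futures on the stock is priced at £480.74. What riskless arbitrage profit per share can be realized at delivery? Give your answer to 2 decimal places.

£3.99 per share

PV(dividends) I = 4.33·e^(−0.0882·1/12) = 4.2983
Fair futures F* = (S − I)·e^(rT) = (444.02 − 4.2983)·e^0.080850 = 439.7217 × 1.084208 = 476.7498
Market £480.74 > fair 476.7498: forward overpriced → cash-and-carry (borrow at r, buy the stock and collect the dividends, short the forward).
Profit at T = |F_mkt − F*| = |480.74 − 476.7498| = £3.99 per share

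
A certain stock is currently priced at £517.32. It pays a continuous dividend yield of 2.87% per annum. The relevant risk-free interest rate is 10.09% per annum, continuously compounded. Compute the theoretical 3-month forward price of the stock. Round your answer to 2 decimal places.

F = S·e^((r − q)T) = 517.32 · e^((0.1009 − 0.0287) × 3/12)
= 517.32 · e^0.018050 = 517.32 × 1.018214
F = £526.74

£526.74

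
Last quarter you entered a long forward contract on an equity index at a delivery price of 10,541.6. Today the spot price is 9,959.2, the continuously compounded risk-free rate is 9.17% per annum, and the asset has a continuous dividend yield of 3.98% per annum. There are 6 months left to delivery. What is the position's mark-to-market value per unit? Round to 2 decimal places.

-306.21

Current fair forward for the remaining 6 months: F = S·e^((r − q)·T), (r − q) = 0.0917 − 0.0398 = 0.0519
F = 9959.2 · e^(0.0519 × 6/12) = 9959.2 × 1.02628963 = 10221.0237
Value of long forward = (F − K)·e^(−rT) = (10221.0237 − 10541.6) · e^(−0.0917·6/12)
= -320.5763 × 0.95518523 = -306.21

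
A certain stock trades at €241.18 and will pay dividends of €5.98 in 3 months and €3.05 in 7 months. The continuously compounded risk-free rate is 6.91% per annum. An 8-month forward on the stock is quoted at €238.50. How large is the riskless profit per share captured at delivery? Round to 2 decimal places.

€4.83 per share

PV(dividends) I = 5.98·e^(−0.0691·3/12) + 3.05·e^(−0.0691·7/12) = 8.8071
Fair forward F* = (S − I)·e^(rT) = (241.18 − 8.8071)·e^0.046067 = 232.3729 × 1.047145 = 243.3281
Market €238.50 < fair 243.3281: forward underpriced → reverse cash-and-carry (short the stock, invest proceeds at r, pay the dividends, go long the forward).
Profit at T = |F_mkt − F*| = |238.50 − 243.3281| = €4.83 per share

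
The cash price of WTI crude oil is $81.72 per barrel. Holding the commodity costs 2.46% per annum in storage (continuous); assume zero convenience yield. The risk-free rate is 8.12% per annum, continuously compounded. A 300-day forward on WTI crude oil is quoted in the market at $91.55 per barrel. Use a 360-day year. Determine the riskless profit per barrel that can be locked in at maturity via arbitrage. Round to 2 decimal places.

Fair forward: F* = S·e^(carry·T), with carry = (r + u) = 0.0812 + 0.0246 = 0.1058
F* = 81.72 · e^(0.1058 × 300/360) = 81.72 · e^0.088167 = 81.72 × 1.092170 = $89.2521
Market $91.55 > fair $89.2521: forward overpriced → cash-and-carry (buy spot, short the forward).
At maturity, profit = |F_mkt − F*| = |91.55 − 89.2521| = $2.30 per barrel

$2.30 per barrel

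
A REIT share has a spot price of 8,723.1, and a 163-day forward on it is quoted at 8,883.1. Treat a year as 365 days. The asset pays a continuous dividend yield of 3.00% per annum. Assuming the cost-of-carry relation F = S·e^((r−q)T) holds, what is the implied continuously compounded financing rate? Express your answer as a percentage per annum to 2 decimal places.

From F = S·e^((r−q)T): (r − q) = ln(F/S)/T
ln(8883.1/8723.1) = ln(1.018342) = 0.018176
(r − q) = 0.018176 / (163/365) = 0.040701
r = ln(F/S)/T + q = 0.040701 + 0.0300 = 0.070701
r = 7.07%

7.07%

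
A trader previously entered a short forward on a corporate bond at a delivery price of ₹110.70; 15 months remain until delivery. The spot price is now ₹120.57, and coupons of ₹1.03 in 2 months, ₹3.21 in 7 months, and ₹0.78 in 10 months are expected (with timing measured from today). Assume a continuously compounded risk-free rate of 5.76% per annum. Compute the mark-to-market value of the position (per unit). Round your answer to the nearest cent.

PV(remaining coupons) I = 1.03·e^(−0.0576·2/12) + 3.21·e^(−0.0576·7/12) + 0.78·e^(−0.0576·10/12) = 4.8675
Current forward F = (S − I)·e^(rT) = (120.57 − 4.8675)·e^(0.0576·15/12) = 115.7025 × 1.074655 = 124.3403
Value (long) = (F − K)·e^(−rT) = (124.3403 − 110.70) × 0.930531 = 12.6927
Short position value = −(long value) = -₹12.69

-₹12.69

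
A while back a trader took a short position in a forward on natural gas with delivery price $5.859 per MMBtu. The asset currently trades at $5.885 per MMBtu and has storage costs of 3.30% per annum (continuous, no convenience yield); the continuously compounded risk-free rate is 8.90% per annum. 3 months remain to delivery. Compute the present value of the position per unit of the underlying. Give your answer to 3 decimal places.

-$0.204 per MMBtu

Current fair forward for the remaining 3 months: F = S·e^((r + u)·T), (r + u) = 0.0890 + 0.0330 = 0.1220
F = 5.885 · e^(0.1220 × 3/12) = 5.885 × 1.030970 = 6.0673
Value of long forward = (F − K)·e^(−rT) = (6.0673 − 5.859) · e^(−0.0890·3/12)
= 0.2083 × 0.977996 = 0.204
Short position value = −(long value) = -$0.204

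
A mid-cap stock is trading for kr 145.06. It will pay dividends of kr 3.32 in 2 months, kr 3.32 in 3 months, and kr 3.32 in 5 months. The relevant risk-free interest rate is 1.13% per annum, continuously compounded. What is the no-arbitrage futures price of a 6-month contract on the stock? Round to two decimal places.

PV(dividends) I = 3.32·e^(−0.0113·2/12) + 3.32·e^(−0.0113·3/12) + 3.32·e^(−0.0113·5/12)
I = 3.3138 + 3.3106 + 3.3044 = 9.9288
F = (S − I)·e^(rT) = (145.06 − 9.9288) · e^(0.0113·6/12)
= 135.1312 · e^0.005650 = 135.1312 × 1.005666 = kr 135.90

kr 135.90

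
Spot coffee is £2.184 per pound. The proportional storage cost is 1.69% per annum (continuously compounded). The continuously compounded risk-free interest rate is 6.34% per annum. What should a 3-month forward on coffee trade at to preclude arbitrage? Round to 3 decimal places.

£2.228 per pound

Net carry = r + u − y = 0.0634 + 0.0169 − 0.0000 = 0.0803
F = S·e^((r+u−y)T) = 2.184 · e^(0.0803 × 3/12) = 2.184 · e^0.020075
= 2.184 × 1.020278 = £2.228 per pound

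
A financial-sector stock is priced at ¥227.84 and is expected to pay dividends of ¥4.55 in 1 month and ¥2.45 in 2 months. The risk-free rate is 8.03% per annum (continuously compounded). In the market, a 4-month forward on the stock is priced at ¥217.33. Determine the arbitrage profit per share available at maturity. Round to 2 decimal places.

¥9.57 per share

PV(dividends) I = 4.55·e^(−0.0803·1/12) + 2.45·e^(−0.0803·2/12) = 6.9371
Fair forward F* = (S − I)·e^(rT) = (227.84 − 6.9371)·e^0.026767 = 220.9029 × 1.027128 = 226.8956
Market ¥217.33 < fair 226.8956: forward underpriced → reverse cash-and-carry (short the stock, invest proceeds at r, pay the dividends, go long the forward).
Profit at T = |F_mkt − F*| = |217.33 − 226.8956| = ¥9.57 per share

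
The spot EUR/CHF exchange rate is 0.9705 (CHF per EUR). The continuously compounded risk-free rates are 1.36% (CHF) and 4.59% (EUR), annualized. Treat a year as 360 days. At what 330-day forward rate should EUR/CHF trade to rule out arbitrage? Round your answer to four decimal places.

0.9422

F = S·e^((r_CHF − r_EUR)T) = 0.9705 · e^((0.0136 − 0.0459) × 330/360)
= 0.9705 · e^-0.029608 = 0.9705 × 0.970826
F = 0.9422 CHF per EUR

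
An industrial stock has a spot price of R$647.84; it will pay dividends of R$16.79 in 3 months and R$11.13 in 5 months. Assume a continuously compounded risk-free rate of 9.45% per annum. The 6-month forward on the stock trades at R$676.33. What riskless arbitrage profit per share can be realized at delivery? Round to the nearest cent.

R$25.55 per share

PV(dividends) I = 16.79·e^(−0.0945·3/12) + 11.13·e^(−0.0945·5/12) = 27.0983
Fair forward F* = (S − I)·e^(rT) = (647.84 − 27.0983)·e^0.047250 = 620.7417 × 1.048384 = 650.7757
Market R$676.33 > fair 650.7757: forward overpriced → cash-and-carry (borrow at r, buy the stock and collect the dividends, short the forward).
Profit at T = |F_mkt − F*| = |676.33 − 650.7757| = R$25.55 per share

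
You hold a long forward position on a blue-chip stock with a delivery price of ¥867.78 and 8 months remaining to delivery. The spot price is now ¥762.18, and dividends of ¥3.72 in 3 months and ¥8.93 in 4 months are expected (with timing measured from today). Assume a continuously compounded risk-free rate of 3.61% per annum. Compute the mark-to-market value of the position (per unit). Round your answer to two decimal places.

-¥97.47

PV(remaining dividends) I = 3.72·e^(−0.0361·3/12) + 8.93·e^(−0.0361·4/12) = 12.5098
Current forward F = (S − I)·e^(rT) = (762.18 − 12.5098)·e^(0.0361·8/12) = 749.6702 × 1.024359 = 767.9314
Value (long) = (F − K)·e^(−rT) = (767.9314 − 867.78) × 0.976221 = -97.4743
Value = -¥97.47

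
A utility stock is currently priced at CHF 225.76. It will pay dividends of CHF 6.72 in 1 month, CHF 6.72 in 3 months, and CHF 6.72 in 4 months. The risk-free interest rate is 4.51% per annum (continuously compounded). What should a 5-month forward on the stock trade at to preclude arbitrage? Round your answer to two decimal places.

PV(dividends) I = 6.72·e^(−0.0451·1/12) + 6.72·e^(−0.0451·3/12) + 6.72·e^(−0.0451·4/12)
I = 6.6948 + 6.6447 + 6.6197 = 19.9592
F = (S − I)·e^(rT) = (225.76 − 19.9592) · e^(0.0451·5/12)
= 205.8008 · e^0.018792 = 205.8008 × 1.018970 = CHF 209.70

CHF 209.70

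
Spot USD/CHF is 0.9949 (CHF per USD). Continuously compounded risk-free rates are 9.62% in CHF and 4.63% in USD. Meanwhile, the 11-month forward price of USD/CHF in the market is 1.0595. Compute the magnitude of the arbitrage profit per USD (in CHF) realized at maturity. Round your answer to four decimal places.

0.0180 per USD (in CHF)

Fair forward: F* = S·e^(carry·T), with carry = (r_CHF − r_USD) = 0.0962 − 0.0463 = 0.0499
F* = 0.9949 · e^(0.0499 × 11/12) = 0.9949 · e^0.045742 = 0.9949 × 1.046804 = 1.0415
Market 1.0595 > fair 1.0415: forward overpriced → cash-and-carry (buy spot, short the forward).
At maturity, profit = |F_mkt − F*| = |1.0595 − 1.0415| = 0.0180 per USD (in CHF)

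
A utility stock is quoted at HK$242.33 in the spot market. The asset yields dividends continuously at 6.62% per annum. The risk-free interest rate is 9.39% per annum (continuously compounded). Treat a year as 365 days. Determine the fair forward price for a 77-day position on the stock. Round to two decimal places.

HK$243.75

F = S·e^((r − q)T) = 242.33 · e^((0.0939 − 0.0662) × 77/365)
= 242.33 · e^0.005844 = 242.33 × 1.005861
F = HK$243.75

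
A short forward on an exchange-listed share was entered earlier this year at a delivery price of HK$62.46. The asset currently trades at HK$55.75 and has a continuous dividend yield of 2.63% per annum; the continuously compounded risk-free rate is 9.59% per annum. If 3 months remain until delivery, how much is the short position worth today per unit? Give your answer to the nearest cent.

HK$5.60

Current fair forward for the remaining 3 months: F = S·e^((r − q)·T), (r − q) = 0.0959 − 0.0263 = 0.0696
F = 55.75 · e^(0.0696 × 3/12) = 55.75 × 1.017552 = 56.7285
Value of long forward = (F − K)·e^(−rT) = (56.7285 − 62.46) · e^(−0.0959·3/12)
= -5.7315 × 0.976310 = -5.60
Short position value = −(long value) = HK$5.60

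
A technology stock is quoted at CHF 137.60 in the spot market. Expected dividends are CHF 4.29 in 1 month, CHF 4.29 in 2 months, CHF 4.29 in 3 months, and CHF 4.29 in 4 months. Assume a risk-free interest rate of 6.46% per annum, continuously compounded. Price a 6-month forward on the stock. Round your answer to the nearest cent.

PV(dividends) I = 4.29·e^(−0.0646·1/12) + 4.29·e^(−0.0646·2/12) + 4.29·e^(−0.0646·3/12) + 4.29·e^(−0.0646·4/12)
I = 4.2670 + 4.2441 + 4.2213 + 4.1986 = 16.9310
F = (S − I)·e^(rT) = (137.60 − 16.9310) · e^(0.0646·6/12)
= 120.6690 · e^0.032300 = 120.6690 × 1.032827 = CHF 124.63

CHF 124.63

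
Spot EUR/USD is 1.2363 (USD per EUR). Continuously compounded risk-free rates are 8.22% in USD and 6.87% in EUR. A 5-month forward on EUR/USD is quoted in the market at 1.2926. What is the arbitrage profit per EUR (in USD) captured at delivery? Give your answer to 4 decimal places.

Fair forward: F* = S·e^(carry·T), with carry = (r_USD − r_EUR) = 0.0822 − 0.0687 = 0.0135
F* = 1.2363 · e^(0.0135 × 5/12) = 1.2363 · e^0.005625 = 1.2363 × 1.005641 = 1.2433
Market 1.2926 > fair 1.2433: forward overpriced → cash-and-carry (buy spot, short the forward).
At maturity, profit = |F_mkt − F*| = |1.2926 − 1.2433| = 0.0493 per EUR (in USD)

0.0493 per EUR (in USD)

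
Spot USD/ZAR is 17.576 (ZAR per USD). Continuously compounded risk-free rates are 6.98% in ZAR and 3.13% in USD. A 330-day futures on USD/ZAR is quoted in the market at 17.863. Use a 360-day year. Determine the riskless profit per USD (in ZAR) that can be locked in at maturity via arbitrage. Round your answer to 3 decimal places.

0.344 per USD (in ZAR)

Fair futures: F* = S·e^(carry·T), with carry = (r_ZAR − r_USD) = 0.0698 − 0.0313 = 0.0385
F* = 17.576 · e^(0.0385 × 330/360) = 17.576 · e^0.035292 = 17.576 × 1.035922 = 18.2074
Market 17.863 < fair 18.2074: forward underpriced → reverse cash-and-carry (short spot, go long the forward).
At maturity, profit = |F_mkt − F*| = |17.863 − 18.2074| = 0.344 per USD (in ZAR)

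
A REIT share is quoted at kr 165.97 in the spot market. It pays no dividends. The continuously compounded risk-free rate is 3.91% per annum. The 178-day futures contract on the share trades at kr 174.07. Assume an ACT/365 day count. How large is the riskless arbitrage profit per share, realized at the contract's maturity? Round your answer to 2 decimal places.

kr 4.90 per share

Fair futures: F* = S·e^(carry·T), with carry = r = 0.0391
F* = 165.97 · e^(0.0391 × 178/365) = 165.97 · e^0.019068 = 165.97 × 1.019251 = kr 169.1651
Market kr 174.07 > fair kr 169.1651: forward overpriced → cash-and-carry (buy spot, short the forward).
At maturity, profit = |F_mkt − F*| = |174.07 − 169.1651| = kr 4.90 per share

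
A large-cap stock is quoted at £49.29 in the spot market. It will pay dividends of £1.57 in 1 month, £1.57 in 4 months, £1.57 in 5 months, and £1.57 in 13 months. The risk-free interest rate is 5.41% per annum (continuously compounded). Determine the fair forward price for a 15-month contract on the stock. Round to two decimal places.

£46.19

PV(dividends) I = 1.57·e^(−0.0541·1/12) + 1.57·e^(−0.0541·4/12) + 1.57·e^(−0.0541·5/12) + 1.57·e^(−0.0541·13/12)
I = 1.5629 + 1.5419 + 1.5350 + 1.4806 = 6.1204
F = (S − I)·e^(rT) = (49.29 − 6.1204) · e^(0.0541·15/12)
= 43.1696 · e^0.067625 = 43.1696 × 1.069964 = £46.19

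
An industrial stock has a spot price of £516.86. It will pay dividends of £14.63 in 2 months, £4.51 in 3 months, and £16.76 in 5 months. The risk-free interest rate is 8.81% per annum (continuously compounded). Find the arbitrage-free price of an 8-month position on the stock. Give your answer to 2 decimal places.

£511.03

PV(dividends) I = 14.63·e^(−0.0881·2/12) + 4.51·e^(−0.0881·3/12) + 16.76·e^(−0.0881·5/12)
I = 14.4168 + 4.4118 + 16.1559 = 34.9845
F = (S − I)·e^(rT) = (516.86 − 34.9845) · e^(0.0881·8/12)
= 481.8755 · e^0.058733 = 481.8755 × 1.060492 = £511.03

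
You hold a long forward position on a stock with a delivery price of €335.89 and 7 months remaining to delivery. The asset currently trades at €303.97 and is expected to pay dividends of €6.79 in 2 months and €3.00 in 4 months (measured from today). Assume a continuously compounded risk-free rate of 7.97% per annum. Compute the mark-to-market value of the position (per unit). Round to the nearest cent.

-€26.28

PV(remaining dividends) I = 6.79·e^(−0.0797·2/12) + 3.00·e^(−0.0797·4/12) = 9.6218
Current forward F = (S − I)·e^(rT) = (303.97 − 9.6218)·e^(0.0797·7/12) = 294.3482 × 1.047589 = 308.3559
Value (long) = (F − K)·e^(−rT) = (308.3559 − 335.89) × 0.954573 = -26.2833
Value = -€26.28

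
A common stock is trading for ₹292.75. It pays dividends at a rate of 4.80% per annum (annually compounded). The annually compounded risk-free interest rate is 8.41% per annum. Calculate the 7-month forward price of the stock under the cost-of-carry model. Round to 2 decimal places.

F = S · (1+r)^T / (1+q)^T
= 292.75 × 1.048231 / 1.027726 = 292.75 × 1.019952
F = ₹298.59

₹298.59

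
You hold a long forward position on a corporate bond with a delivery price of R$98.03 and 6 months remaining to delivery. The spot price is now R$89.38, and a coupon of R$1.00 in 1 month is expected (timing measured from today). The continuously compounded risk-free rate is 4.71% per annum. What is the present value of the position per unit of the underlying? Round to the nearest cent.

-R$7.36

PV(remaining coupons) I = 1.00·e^(−0.0471·1/12) = 0.9961
Current forward F = (S − I)·e^(rT) = (89.38 − 0.9961)·e^(0.0471·6/12) = 88.3839 × 1.023829 = 90.4900
Value (long) = (F − K)·e^(−rT) = (90.4900 − 98.03) × 0.976725 = -7.3645
Value = -R$7.36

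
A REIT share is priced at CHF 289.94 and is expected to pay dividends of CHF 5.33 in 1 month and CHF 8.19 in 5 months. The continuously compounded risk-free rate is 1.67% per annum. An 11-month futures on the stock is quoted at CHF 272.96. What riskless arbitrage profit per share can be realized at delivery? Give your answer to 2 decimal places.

PV(dividends) I = 5.33·e^(−0.0167·1/12) + 8.19·e^(−0.0167·5/12) = 13.4558
Fair futures F* = (S − I)·e^(rT) = (289.94 − 13.4558)·e^0.015308 = 276.4842 × 1.015426 = 280.7492
Market CHF 272.96 < fair 280.7492: forward underpriced → reverse cash-and-carry (short the stock, invest proceeds at r, pay the dividends, go long the forward).
Profit at T = |F_mkt − F*| = |272.96 − 280.7492| = CHF 7.79 per share

CHF 7.79 per share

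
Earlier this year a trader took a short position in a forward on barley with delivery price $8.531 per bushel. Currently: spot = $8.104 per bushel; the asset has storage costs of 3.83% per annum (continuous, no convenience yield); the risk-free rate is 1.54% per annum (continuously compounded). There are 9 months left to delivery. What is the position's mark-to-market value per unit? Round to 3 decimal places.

$0.093 per bushel

Current fair forward for the remaining 9 months: F = S·e^((r + u)·T), (r + u) = 0.0154 + 0.0383 = 0.0537
F = 8.104 · e^(0.0537 × 9/12) = 8.104 × 1.041097 = 8.4371
Value of long forward = (F − K)·e^(−rT) = (8.4371 − 8.531) · e^(−0.0154·9/12)
= -0.0939 × 0.988516 = -0.093
Short position value = −(long value) = $0.093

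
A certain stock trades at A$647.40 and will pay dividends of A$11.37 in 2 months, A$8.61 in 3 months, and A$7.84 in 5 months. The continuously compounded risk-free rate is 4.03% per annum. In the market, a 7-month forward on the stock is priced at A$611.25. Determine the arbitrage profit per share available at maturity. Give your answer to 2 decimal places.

A$23.37 per share

PV(dividends) I = 11.37·e^(−0.0403·2/12) + 8.61·e^(−0.0403·3/12) + 7.84·e^(−0.0403·5/12) = 27.5270
Fair forward F* = (S − I)·e^(rT) = (647.40 − 27.5270)·e^0.023508 = 619.8730 × 1.023786 = 634.6173
Market A$611.25 < fair 634.6173: forward underpriced → reverse cash-and-carry (short the stock, invest proceeds at r, pay the dividends, go long the forward).
Profit at T = |F_mkt − F*| = |611.25 − 634.6173| = A$23.37 per share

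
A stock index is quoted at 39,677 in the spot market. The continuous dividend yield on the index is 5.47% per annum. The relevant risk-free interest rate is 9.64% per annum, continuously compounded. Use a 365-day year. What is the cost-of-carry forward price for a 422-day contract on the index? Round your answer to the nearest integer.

F = S·e^((r − q)T) = 39677 · e^((0.0964 − 0.0547) × 422/365)
= 39677 · e^0.048212 = 39677 × 1.049393
F = 41,637

41,637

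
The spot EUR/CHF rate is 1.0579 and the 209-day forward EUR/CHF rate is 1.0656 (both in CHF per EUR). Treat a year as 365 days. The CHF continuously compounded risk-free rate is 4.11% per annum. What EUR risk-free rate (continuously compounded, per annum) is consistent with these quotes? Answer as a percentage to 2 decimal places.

2.84%

F = S·e^((r_CHF − r_EUR)T) ⇒ r_EUR = r_CHF − ln(F/S)/T
ln(1.0656/1.0579) = 0.007252; /(209/365) = 0.012665
r_EUR = 0.0411 − 0.012665 = 0.028435
r_EUR = 2.84%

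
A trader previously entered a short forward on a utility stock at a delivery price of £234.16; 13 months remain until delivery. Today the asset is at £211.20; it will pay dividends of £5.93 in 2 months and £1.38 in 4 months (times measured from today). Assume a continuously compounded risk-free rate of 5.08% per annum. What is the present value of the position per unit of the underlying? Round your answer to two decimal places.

PV(remaining dividends) I = 5.93·e^(−0.0508·2/12) + 1.38·e^(−0.0508·4/12) = 7.2368
Current forward F = (S − I)·e^(rT) = (211.20 − 7.2368)·e^(0.0508·13/12) = 203.9632 × 1.056576 = 215.5026
Value (long) = (F − K)·e^(−rT) = (215.5026 − 234.16) × 0.946454 = -17.6584
Short position value = −(long value) = £17.66

£17.66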